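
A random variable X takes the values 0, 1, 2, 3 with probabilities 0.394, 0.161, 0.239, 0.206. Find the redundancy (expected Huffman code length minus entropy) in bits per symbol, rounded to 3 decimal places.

Entropy H = −Σ p log₂ p ≈ 1.9167 bits.
Huffman merges: 161/1000+103/500→367/1000; 239/1000+367/1000→303/500; 197/500+303/500→1. L = 1973/1000 ≈ 1.9730.
L − H = 1.9730 − 1.9167 = 0.056 bits.

0.056 bits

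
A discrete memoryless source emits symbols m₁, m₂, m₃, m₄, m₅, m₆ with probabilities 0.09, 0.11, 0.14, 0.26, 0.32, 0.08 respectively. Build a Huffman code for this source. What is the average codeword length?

2.42 bits/symbol

Repeatedly combine the two least-probable nodes; the expected code length is the sum of the merged weights.
merge 2/25 + 9/100 → 17/100
merge 11/100 + 7/50 → 1/4
merge 17/100 + 1/4 → 21/50
merge 13/50 + 8/25 → 29/50
merge 21/50 + 29/50 → 1
L = 17/100 + 1/4 + 21/50 + 29/50 + 1 = 121/50 = 2.42 bits/symbol.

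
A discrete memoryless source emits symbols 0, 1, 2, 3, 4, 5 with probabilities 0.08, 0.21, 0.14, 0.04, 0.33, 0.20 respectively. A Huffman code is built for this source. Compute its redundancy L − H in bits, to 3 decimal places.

0.041 bits

Entropy H = −Σ p log₂ p ≈ 2.3394 bits.
Huffman merges: 1/25+2/25→3/25; 3/25+7/50→13/50; 1/5+21/100→41/100; 13/50+33/100→59/100; 41/100+59/100→1. L = 119/50 ≈ 2.3800.
L − H = 2.3800 − 2.3394 = 0.041 bits.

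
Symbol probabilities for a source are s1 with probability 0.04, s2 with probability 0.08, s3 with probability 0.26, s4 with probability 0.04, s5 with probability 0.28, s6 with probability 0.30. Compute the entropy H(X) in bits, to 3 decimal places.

2.204 bits

H = −Σ pᵢ log₂ pᵢ.
−0.04·log₂(0.04) = 0.1858
−0.08·log₂(0.08) = 0.2915
−0.26·log₂(0.26) = 0.5053
−0.04·log₂(0.04) = 0.1858
−0.28·log₂(0.28) = 0.5142
−0.30·log₂(0.30) = 0.5211
Sum ≈ 2.2036 → 2.204 bits.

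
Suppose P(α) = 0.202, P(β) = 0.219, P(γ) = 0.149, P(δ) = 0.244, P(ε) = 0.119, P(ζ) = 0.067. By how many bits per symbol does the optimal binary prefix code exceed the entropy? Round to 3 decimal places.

0.043 bits

Entropy H = −Σ p log₂ p ≈ 2.4785 bits.
Huffman merges: 67/1000+119/1000→93/500; 149/1000+93/500→67/200; 101/500+219/1000→421/1000; 61/250+67/200→579/1000; 421/1000+579/1000→1. L = 2521/1000 ≈ 2.5210.
L − H = 2.5210 − 2.4785 = 0.043 bits.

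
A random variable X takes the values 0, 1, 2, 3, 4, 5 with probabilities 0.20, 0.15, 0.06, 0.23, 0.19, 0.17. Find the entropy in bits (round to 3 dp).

2.496 bits

H = −Σ pᵢ log₂ pᵢ.
−0.20·log₂(0.20) = 0.4644
−0.15·log₂(0.15) = 0.4105
−0.06·log₂(0.06) = 0.2435
−0.23·log₂(0.23) = 0.4877
−0.19·log₂(0.19) = 0.4552
−0.17·log₂(0.17) = 0.4346
Sum ≈ 2.4959 → 2.496 bits.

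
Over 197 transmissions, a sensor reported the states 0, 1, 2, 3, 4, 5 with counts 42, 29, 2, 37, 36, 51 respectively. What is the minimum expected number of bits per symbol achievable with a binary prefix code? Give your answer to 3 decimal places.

Probabilities are the counts divided by 197.
Repeatedly combine the two least-probable nodes; the expected code length is the sum of the merged weights.
merge 2/197 + 29/197 → 31/197
merge 31/197 + 36/197 → 67/197
merge 37/197 + 42/197 → 79/197
merge 51/197 + 67/197 → 118/197
merge 79/197 + 118/197 → 1
L = 31/197 + 67/197 + 79/197 + 118/197 + 1 = 492/197 ≈ 2.497 bits/symbol.

2.497 bits/symbol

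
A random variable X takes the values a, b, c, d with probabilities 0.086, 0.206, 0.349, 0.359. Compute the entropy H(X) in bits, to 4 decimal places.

H = −Σ pᵢ log₂ pᵢ.
−0.086·log₂(0.086) = 0.3044
−0.206·log₂(0.206) = 0.4695
−0.349·log₂(0.349) = 0.5300
−0.359·log₂(0.359) = 0.5306
Sum ≈ 1.8345 → 1.8345 bits.

1.8345 bits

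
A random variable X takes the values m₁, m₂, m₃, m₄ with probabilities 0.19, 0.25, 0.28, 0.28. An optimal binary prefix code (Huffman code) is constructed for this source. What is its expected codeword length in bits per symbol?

Repeatedly combine the two least-probable nodes; the expected code length is the sum of the merged weights.
merge 19/100 + 1/4 → 11/25
merge 7/25 + 7/25 → 14/25
merge 11/25 + 14/25 → 1
L = 11/25 + 14/25 + 1 = 2 bits/symbol.

2 bits/symbol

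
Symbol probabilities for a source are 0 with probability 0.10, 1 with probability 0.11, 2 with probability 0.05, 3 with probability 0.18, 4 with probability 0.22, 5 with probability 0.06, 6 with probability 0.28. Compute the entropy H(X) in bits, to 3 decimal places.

2.582 bits

H = −Σ pᵢ log₂ pᵢ.
−0.10·log₂(0.10) = 0.3322
−0.11·log₂(0.11) = 0.3503
−0.05·log₂(0.05) = 0.2161
−0.18·log₂(0.18) = 0.4453
−0.22·log₂(0.22) = 0.4806
−0.06·log₂(0.06) = 0.2435
−0.28·log₂(0.28) = 0.5142
Sum ≈ 2.5822 → 2.582 bits.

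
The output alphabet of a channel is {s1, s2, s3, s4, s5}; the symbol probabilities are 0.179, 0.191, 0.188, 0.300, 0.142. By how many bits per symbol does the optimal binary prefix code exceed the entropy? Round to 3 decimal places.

Entropy H = −Σ p log₂ p ≈ 2.2747 bits.
Huffman merges: 71/500+179/1000→321/1000; 47/250+191/1000→379/1000; 3/10+321/1000→621/1000; 379/1000+621/1000→1. L = 2321/1000 ≈ 2.3210.
L − H = 2.3210 − 2.2747 = 0.046 bits.

0.046 bits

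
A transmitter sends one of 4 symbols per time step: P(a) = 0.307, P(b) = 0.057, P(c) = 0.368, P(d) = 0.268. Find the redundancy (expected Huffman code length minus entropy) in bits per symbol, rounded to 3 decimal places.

Entropy H = −Σ p log₂ p ≈ 1.7985 bits.
Huffman merges: 57/1000+67/250→13/40; 307/1000+13/40→79/125; 46/125+79/125→1. L = 1957/1000 ≈ 1.9570.
L − H = 1.9570 − 1.7985 = 0.159 bits.

0.159 bits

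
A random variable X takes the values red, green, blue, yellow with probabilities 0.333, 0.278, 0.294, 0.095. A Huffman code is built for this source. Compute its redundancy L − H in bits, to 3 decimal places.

Entropy H = −Σ p log₂ p ≈ 1.8835 bits.
Huffman merges: 19/200+139/500→373/1000; 147/500+333/1000→627/1000; 373/1000+627/1000→1. L = 2 ≈ 2.0000.
L − H = 2.0000 − 1.8835 = 0.116 bits.

0.116 bits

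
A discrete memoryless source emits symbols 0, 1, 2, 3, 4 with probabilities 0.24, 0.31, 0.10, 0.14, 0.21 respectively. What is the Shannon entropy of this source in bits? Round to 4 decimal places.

2.2201 bits

H = −Σ pᵢ log₂ pᵢ.
−0.24·log₂(0.24) = 0.4941
−0.31·log₂(0.31) = 0.5238
−0.10·log₂(0.10) = 0.3322
−0.14·log₂(0.14) = 0.3971
−0.21·log₂(0.21) = 0.4728
Sum ≈ 2.2201 → 2.2201 bits.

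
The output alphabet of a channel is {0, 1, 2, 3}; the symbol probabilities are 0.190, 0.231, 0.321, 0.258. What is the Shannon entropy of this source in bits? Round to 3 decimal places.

H = −Σ pᵢ log₂ pᵢ.
−0.190·log₂(0.190) = 0.4552
−0.231·log₂(0.231) = 0.4883
−0.321·log₂(0.321) = 0.5262
−0.258·log₂(0.258) = 0.5043
Sum ≈ 1.9741 → 1.974 bits.

1.974 bits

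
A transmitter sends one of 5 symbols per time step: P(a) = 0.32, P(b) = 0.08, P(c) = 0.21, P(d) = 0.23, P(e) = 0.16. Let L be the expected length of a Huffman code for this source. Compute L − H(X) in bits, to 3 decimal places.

Entropy H = −Σ p log₂ p ≈ 2.2011 bits.
Huffman merges: 2/25+4/25→6/25; 21/100+23/100→11/25; 6/25+8/25→14/25; 11/25+14/25→1. L = 56/25 ≈ 2.2400.
L − H = 2.2400 − 2.2011 = 0.039 bits.

0.039 bits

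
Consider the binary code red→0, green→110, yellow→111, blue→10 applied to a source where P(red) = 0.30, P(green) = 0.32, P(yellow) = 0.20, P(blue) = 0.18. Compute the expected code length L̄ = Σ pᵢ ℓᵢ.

2.22 bits/symbol

L̄ = Σ pᵢ·ℓᵢ = 0.30·1 + 0.32·3 + 0.20·3 + 0.18·2 = 2.22 bits/symbol.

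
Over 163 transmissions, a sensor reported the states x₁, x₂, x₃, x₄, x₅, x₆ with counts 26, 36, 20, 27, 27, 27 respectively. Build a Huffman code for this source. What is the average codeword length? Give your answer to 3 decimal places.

Probabilities are the counts divided by 163.
Repeatedly combine the two least-probable nodes; the expected code length is the sum of the merged weights.
merge 20/163 + 26/163 → 46/163
merge 27/163 + 27/163 → 54/163
merge 27/163 + 36/163 → 63/163
merge 46/163 + 54/163 → 100/163
merge 63/163 + 100/163 → 1
L = 46/163 + 54/163 + 63/163 + 100/163 + 1 = 426/163 ≈ 2.613 bits/symbol.

2.613 bits/symbol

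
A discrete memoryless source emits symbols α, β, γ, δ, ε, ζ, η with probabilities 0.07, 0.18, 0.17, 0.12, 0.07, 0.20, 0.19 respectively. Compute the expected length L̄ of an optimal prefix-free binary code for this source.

Repeatedly combine the two least-probable nodes; the expected code length is the sum of the merged weights.
merge 7/100 + 7/100 → 7/50
merge 3/25 + 7/50 → 13/50
merge 17/100 + 9/50 → 7/20
merge 19/100 + 1/5 → 39/100
merge 13/50 + 7/20 → 61/100
merge 39/100 + 61/100 → 1
L = 7/50 + 13/50 + 7/20 + 39/100 + 61/100 + 1 = 11/4 = 2.75 bits/symbol.

2.75 bits/symbol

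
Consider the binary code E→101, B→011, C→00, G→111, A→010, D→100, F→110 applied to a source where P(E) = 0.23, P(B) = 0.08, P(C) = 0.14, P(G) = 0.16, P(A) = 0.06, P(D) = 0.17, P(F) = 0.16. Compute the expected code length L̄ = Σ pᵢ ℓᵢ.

L̄ = Σ pᵢ·ℓᵢ = 0.23·3 + 0.08·3 + 0.14·2 + 0.16·3 + 0.06·3 + 0.17·3 + 0.16·3 = 2.86 bits/symbol.

2.86 bits/symbol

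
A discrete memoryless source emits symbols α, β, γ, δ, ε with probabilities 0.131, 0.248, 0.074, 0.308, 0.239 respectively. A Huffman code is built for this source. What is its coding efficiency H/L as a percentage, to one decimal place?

98.8%

Entropy H = −Σ p log₂ p ≈ 2.1778 bits.
Huffman merges: 37/500+131/1000→41/200; 41/200+239/1000→111/250; 31/125+77/250→139/250; 111/250+139/250→1. L = 441/200 ≈ 2.2050.
Efficiency = H/L = 2.1778/2.2050 = 98.8%.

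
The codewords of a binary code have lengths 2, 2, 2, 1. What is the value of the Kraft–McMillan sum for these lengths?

With common denominator 2^2 = 4: Σ 2^(−ℓᵢ) = 1/4 + 1/4 + 1/4 + 2/4 = 5/4 = 1.25.

1.25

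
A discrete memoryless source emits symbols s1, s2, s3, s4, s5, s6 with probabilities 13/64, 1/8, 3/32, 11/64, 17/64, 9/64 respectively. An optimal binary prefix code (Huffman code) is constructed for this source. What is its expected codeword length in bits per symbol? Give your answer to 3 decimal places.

Repeatedly combine the two least-probable nodes; the expected code length is the sum of the merged weights.
merge 3/32 + 1/8 → 7/32
merge 9/64 + 11/64 → 5/16
merge 13/64 + 7/32 → 27/64
merge 17/64 + 5/16 → 37/64
merge 27/64 + 37/64 → 1
L = 7/32 + 5/16 + 27/64 + 37/64 + 1 = 81/32 ≈ 2.531 bits/symbol.

2.531 bits/symbol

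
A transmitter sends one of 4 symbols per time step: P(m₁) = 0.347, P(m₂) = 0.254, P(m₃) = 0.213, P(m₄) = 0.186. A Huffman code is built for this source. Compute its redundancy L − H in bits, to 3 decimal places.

Entropy H = −Σ p log₂ p ≈ 1.9586 bits.
Huffman merges: 93/500+213/1000→399/1000; 127/500+347/1000→601/1000; 399/1000+601/1000→1. L = 2 ≈ 2.0000.
L − H = 2.0000 − 1.9586 = 0.041 bits.

0.041 bits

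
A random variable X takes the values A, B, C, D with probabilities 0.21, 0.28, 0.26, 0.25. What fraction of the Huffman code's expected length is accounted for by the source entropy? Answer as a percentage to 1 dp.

Entropy H = −Σ p log₂ p ≈ 1.9923 bits.
Huffman merges: 21/100+1/4→23/50; 13/50+7/25→27/50; 23/50+27/50→1. L = 2 ≈ 2.0000.
Efficiency = H/L = 1.9923/2.0000 = 99.6%.

99.6%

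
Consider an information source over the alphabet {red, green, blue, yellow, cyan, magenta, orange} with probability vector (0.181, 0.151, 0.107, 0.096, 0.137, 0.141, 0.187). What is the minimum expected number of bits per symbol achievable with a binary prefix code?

Repeatedly combine the two least-probable nodes; the expected code length is the sum of the merged weights.
merge 12/125 + 107/1000 → 203/1000
merge 137/1000 + 141/1000 → 139/500
merge 151/1000 + 181/1000 → 83/250
merge 187/1000 + 203/1000 → 39/100
merge 139/500 + 83/250 → 61/100
merge 39/100 + 61/100 → 1
L = 203/1000 + 139/500 + 83/250 + 39/100 + 61/100 + 1 = 2813/1000 = 2.813 bits/symbol.

2.813 bits/symbol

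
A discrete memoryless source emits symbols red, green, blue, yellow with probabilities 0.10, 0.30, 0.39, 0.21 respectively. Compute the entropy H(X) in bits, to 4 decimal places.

1.8559 bits

H = −Σ pᵢ log₂ pᵢ.
−0.10·log₂(0.10) = 0.3322
−0.30·log₂(0.30) = 0.5211
−0.39·log₂(0.39) = 0.5298
−0.21·log₂(0.21) = 0.4728
Sum ≈ 1.8559 → 1.8559 bits.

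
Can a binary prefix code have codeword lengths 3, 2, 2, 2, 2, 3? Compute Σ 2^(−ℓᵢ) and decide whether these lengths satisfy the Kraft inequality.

With common denominator 2^3 = 8: Σ 2^(−ℓᵢ) = 1/8 + 2/8 + 2/8 + 2/8 + 2/8 + 1/8 = 10/8 = 1.25.
Kraft's inequality requires Σ ≤ 1; here Σ = 1.25 > 1, so no such prefix code exists.

1.25; no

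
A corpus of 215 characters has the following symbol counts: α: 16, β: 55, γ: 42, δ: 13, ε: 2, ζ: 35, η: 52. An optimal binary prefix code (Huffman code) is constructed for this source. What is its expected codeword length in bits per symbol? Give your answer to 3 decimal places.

2.521 bits/symbol

Probabilities are the counts divided by 215.
Repeatedly combine the two least-probable nodes; the expected code length is the sum of the merged weights.
merge 2/215 + 13/215 → 3/43
merge 3/43 + 16/215 → 31/215
merge 31/215 + 7/43 → 66/215
merge 42/215 + 52/215 → 94/215
merge 11/43 + 66/215 → 121/215
merge 94/215 + 121/215 → 1
L = 3/43 + 31/215 + 66/215 + 94/215 + 121/215 + 1 = 542/215 ≈ 2.521 bits/symbol.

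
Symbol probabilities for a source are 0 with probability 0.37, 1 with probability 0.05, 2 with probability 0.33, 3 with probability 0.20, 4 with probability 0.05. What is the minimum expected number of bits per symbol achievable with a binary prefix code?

2.03 bits/symbol

Repeatedly combine the two least-probable nodes; the expected code length is the sum of the merged weights.
merge 1/20 + 1/20 → 1/10
merge 1/10 + 1/5 → 3/10
merge 3/10 + 33/100 → 63/100
merge 37/100 + 63/100 → 1
L = 1/10 + 3/10 + 63/100 + 1 = 203/100 = 2.03 bits/symbol.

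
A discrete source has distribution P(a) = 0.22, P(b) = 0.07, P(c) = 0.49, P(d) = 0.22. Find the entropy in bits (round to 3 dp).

1.734 bits

H = −Σ pᵢ log₂ pᵢ.
−0.22·log₂(0.22) = 0.4806
−0.07·log₂(0.07) = 0.2686
−0.49·log₂(0.49) = 0.5043
−0.22·log₂(0.22) = 0.4806
Sum ≈ 1.7340 → 1.734 bits.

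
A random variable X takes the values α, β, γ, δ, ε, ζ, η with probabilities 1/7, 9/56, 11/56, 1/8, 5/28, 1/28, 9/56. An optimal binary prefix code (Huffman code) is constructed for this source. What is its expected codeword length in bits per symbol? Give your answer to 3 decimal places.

Repeatedly combine the two least-probable nodes; the expected code length is the sum of the merged weights.
merge 1/28 + 1/8 → 9/56
merge 1/7 + 9/56 → 17/56
merge 9/56 + 9/56 → 9/28
merge 5/28 + 11/56 → 3/8
merge 17/56 + 9/28 → 5/8
merge 3/8 + 5/8 → 1
L = 9/56 + 17/56 + 9/28 + 3/8 + 5/8 + 1 = 39/14 ≈ 2.786 bits/symbol.

2.786 bits/symbol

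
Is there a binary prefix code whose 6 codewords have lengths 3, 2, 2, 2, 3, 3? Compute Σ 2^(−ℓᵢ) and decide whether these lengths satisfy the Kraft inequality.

With common denominator 2^3 = 8: Σ 2^(−ℓᵢ) = 1/8 + 2/8 + 2/8 + 2/8 + 1/8 + 1/8 = 9/8 = 1.125.
Kraft's inequality requires Σ ≤ 1; here Σ = 1.125 > 1, so no such prefix code exists.

1.125; no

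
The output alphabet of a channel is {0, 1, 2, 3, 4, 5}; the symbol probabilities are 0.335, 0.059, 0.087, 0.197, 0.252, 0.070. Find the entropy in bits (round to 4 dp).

2.3073 bits

H = −Σ pᵢ log₂ pᵢ.
−0.335·log₂(0.335) = 0.5286
−0.059·log₂(0.059) = 0.2409
−0.087·log₂(0.087) = 0.3065
−0.197·log₂(0.197) = 0.4617
−0.252·log₂(0.252) = 0.5011
−0.070·log₂(0.070) = 0.2686
Sum ≈ 2.3073 → 2.3073 bits.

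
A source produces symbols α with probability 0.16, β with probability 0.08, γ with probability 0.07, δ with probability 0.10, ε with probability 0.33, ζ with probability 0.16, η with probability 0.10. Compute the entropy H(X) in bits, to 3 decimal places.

H = −Σ pᵢ log₂ pᵢ.
−0.16·log₂(0.16) = 0.4230
−0.08·log₂(0.08) = 0.2915
−0.07·log₂(0.07) = 0.2686
−0.10·log₂(0.10) = 0.3322
−0.33·log₂(0.33) = 0.5278
−0.16·log₂(0.16) = 0.4230
−0.10·log₂(0.10) = 0.3322
Sum ≈ 2.5983 → 2.598 bits.

2.598 bits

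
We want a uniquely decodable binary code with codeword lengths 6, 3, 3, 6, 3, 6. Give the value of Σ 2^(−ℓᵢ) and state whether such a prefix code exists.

With common denominator 2^6 = 64: Σ 2^(−ℓᵢ) = 1/64 + 8/64 + 8/64 + 1/64 + 8/64 + 1/64 = 27/64 = 0.421875.
Kraft's inequality requires Σ ≤ 1; here Σ = 0.421875 ≤ 1, so such a prefix code exists.

0.421875; yes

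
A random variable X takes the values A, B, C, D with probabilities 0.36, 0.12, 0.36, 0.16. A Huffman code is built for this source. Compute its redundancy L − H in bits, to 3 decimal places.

0.069 bits

Entropy H = −Σ p log₂ p ≈ 1.8513 bits.
Huffman merges: 3/25+4/25→7/25; 7/25+9/25→16/25; 9/25+16/25→1. L = 48/25 ≈ 1.9200.
L − H = 1.9200 − 1.8513 = 0.069 bits.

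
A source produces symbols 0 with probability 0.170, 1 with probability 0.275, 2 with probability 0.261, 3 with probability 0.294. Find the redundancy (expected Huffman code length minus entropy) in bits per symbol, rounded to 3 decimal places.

0.028 bits

Entropy H = −Σ p log₂ p ≈ 1.9718 bits.
Huffman merges: 17/100+261/1000→431/1000; 11/40+147/500→569/1000; 431/1000+569/1000→1. L = 2 ≈ 2.0000.
L − H = 2.0000 − 1.9718 = 0.028 bits.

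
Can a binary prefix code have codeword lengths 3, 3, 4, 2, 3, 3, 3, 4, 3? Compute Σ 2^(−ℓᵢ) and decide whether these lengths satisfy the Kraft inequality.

1.125; no

With common denominator 2^4 = 16: Σ 2^(−ℓᵢ) = 2/16 + 2/16 + 1/16 + 4/16 + 2/16 + 2/16 + 2/16 + 1/16 + 2/16 = 18/16 = 1.125.
Kraft's inequality requires Σ ≤ 1; here Σ = 1.125 > 1, so no such prefix code exists.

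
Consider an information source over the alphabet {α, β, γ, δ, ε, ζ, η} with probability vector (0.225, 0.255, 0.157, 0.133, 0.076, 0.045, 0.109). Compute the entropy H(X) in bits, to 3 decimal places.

H = −Σ pᵢ log₂ pᵢ.
−0.225·log₂(0.225) = 0.4842
−0.255·log₂(0.255) = 0.5027
−0.157·log₂(0.157) = 0.4194
−0.133·log₂(0.133) = 0.3871
−0.076·log₂(0.076) = 0.2826
−0.045·log₂(0.045) = 0.2013
−0.109·log₂(0.109) = 0.3485
Sum ≈ 2.6258 → 2.626 bits.

2.626 bits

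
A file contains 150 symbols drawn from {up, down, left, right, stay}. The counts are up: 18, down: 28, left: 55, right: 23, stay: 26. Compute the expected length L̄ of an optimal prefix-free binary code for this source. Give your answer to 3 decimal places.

2.267 bits/symbol

Probabilities are the counts divided by 150.
Repeatedly combine the two least-probable nodes; the expected code length is the sum of the merged weights.
merge 3/25 + 23/150 → 41/150
merge 13/75 + 14/75 → 9/25
merge 41/150 + 9/25 → 19/30
merge 11/30 + 19/30 → 1
L = 41/150 + 9/25 + 19/30 + 1 = 34/15 ≈ 2.267 bits/symbol.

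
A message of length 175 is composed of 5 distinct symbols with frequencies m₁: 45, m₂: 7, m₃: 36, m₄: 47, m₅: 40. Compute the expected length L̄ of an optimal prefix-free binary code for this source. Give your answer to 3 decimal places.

2.246 bits/symbol

Probabilities are the counts divided by 175.
Repeatedly combine the two least-probable nodes; the expected code length is the sum of the merged weights.
merge 1/25 + 36/175 → 43/175
merge 8/35 + 43/175 → 83/175
merge 9/35 + 47/175 → 92/175
merge 83/175 + 92/175 → 1
L = 43/175 + 83/175 + 92/175 + 1 = 393/175 ≈ 2.246 bits/symbol.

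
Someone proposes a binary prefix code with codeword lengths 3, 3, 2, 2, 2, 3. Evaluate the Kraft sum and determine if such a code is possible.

With common denominator 2^3 = 8: Σ 2^(−ℓᵢ) = 1/8 + 1/8 + 2/8 + 2/8 + 2/8 + 1/8 = 9/8 = 1.125.
Kraft's inequality requires Σ ≤ 1; here Σ = 1.125 > 1, so no such prefix code exists.

1.125; no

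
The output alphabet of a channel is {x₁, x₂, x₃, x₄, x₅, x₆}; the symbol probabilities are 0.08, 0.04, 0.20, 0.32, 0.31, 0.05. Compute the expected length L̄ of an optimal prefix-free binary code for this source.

2.26 bits/symbol

Repeatedly combine the two least-probable nodes; the expected code length is the sum of the merged weights.
merge 1/25 + 1/20 → 9/100
merge 2/25 + 9/100 → 17/100
merge 17/100 + 1/5 → 37/100
merge 31/100 + 8/25 → 63/100
merge 37/100 + 63/100 → 1
L = 9/100 + 17/100 + 37/100 + 63/100 + 1 = 113/50 = 2.26 bits/symbol.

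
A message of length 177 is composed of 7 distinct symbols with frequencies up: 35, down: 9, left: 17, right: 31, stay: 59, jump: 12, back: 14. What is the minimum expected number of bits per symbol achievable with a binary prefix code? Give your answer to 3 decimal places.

2.588 bits/symbol

Probabilities are the counts divided by 177.
Repeatedly combine the two least-probable nodes; the expected code length is the sum of the merged weights.
merge 3/59 + 4/59 → 7/59
merge 14/177 + 17/177 → 31/177
merge 7/59 + 31/177 → 52/177
merge 31/177 + 35/177 → 22/59
merge 52/177 + 1/3 → 37/59
merge 22/59 + 37/59 → 1
L = 7/59 + 31/177 + 52/177 + 22/59 + 37/59 + 1 = 458/177 ≈ 2.588 bits/symbol.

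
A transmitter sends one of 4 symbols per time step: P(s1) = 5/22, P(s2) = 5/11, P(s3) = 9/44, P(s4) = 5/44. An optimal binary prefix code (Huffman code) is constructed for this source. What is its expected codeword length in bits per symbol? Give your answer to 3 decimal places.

Repeatedly combine the two least-probable nodes; the expected code length is the sum of the merged weights.
merge 5/44 + 9/44 → 7/22
merge 5/22 + 7/22 → 6/11
merge 5/11 + 6/11 → 1
L = 7/22 + 6/11 + 1 = 41/22 ≈ 1.864 bits/symbol.

1.864 bits/symbol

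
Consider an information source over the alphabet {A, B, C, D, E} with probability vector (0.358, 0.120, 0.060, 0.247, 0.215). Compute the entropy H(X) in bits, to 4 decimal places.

H = −Σ pᵢ log₂ pᵢ.
−0.358·log₂(0.358) = 0.5305
−0.120·log₂(0.120) = 0.3671
−0.060·log₂(0.060) = 0.2435
−0.247·log₂(0.247) = 0.4983
−0.215·log₂(0.215) = 0.4768
Sum ≈ 2.1162 → 2.1162 bits.

2.1162 bits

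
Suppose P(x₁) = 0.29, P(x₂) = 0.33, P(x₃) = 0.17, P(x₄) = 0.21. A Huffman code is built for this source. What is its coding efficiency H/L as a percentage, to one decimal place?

Entropy H = −Σ p log₂ p ≈ 1.9531 bits.
Huffman merges: 17/100+21/100→19/50; 29/100+33/100→31/50; 19/50+31/50→1. L = 2 ≈ 2.0000.
Efficiency = H/L = 1.9531/2.0000 = 97.7%.

97.7%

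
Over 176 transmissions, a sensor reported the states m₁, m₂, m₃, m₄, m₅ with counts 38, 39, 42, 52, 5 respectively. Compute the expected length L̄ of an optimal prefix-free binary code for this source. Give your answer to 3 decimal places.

2.244 bits/symbol

Probabilities are the counts divided by 176.
Repeatedly combine the two least-probable nodes; the expected code length is the sum of the merged weights.
merge 5/176 + 19/88 → 43/176
merge 39/176 + 21/88 → 81/176
merge 43/176 + 13/44 → 95/176
merge 81/176 + 95/176 → 1
L = 43/176 + 81/176 + 95/176 + 1 = 395/176 ≈ 2.244 bits/symbol.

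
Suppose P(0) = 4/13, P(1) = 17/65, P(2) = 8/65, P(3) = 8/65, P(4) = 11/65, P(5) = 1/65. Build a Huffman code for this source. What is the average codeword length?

2.4 bits/symbol

Repeatedly combine the two least-probable nodes; the expected code length is the sum of the merged weights.
merge 1/65 + 8/65 → 9/65
merge 8/65 + 9/65 → 17/65
merge 11/65 + 17/65 → 28/65
merge 17/65 + 4/13 → 37/65
merge 28/65 + 37/65 → 1
L = 9/65 + 17/65 + 28/65 + 37/65 + 1 = 12/5 = 2.4 bits/symbol.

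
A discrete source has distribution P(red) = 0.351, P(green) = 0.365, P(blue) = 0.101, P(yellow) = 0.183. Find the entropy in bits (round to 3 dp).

H = −Σ pᵢ log₂ pᵢ.
−0.351·log₂(0.351) = 0.5302
−0.365·log₂(0.365) = 0.5307
−0.101·log₂(0.101) = 0.3341
−0.183·log₂(0.183) = 0.4484
Sum ≈ 1.8433 → 1.843 bits.

1.843 bits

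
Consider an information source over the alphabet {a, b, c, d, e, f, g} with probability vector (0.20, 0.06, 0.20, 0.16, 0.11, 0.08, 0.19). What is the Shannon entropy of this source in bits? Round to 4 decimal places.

H = −Σ pᵢ log₂ pᵢ.
−0.20·log₂(0.20) = 0.4644
−0.06·log₂(0.06) = 0.2435
−0.20·log₂(0.20) = 0.4644
−0.16·log₂(0.16) = 0.4230
−0.11·log₂(0.11) = 0.3503
−0.08·log₂(0.08) = 0.2915
−0.19·log₂(0.19) = 0.4552
Sum ≈ 2.6923 → 2.6923 bits.

2.6923 bits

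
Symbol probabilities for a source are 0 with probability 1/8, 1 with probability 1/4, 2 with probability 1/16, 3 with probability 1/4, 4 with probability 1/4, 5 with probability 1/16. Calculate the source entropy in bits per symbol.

2.375 bits

Each probability is a power of 1/2, so log₂(1/p) is an integer.
H = Σ p·log₂(1/p) = 1/8·3 + 1/4·2 + 1/16·4 + 1/4·2 + 1/4·2 + 1/16·4 = 2.375 bits.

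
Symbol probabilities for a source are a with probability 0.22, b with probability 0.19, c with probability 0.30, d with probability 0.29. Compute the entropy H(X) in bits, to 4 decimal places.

H = −Σ pᵢ log₂ pᵢ.
−0.22·log₂(0.22) = 0.4806
−0.19·log₂(0.19) = 0.4552
−0.30·log₂(0.30) = 0.5211
−0.29·log₂(0.29) = 0.5179
Sum ≈ 1.9748 → 1.9748 bits.

1.9748 bits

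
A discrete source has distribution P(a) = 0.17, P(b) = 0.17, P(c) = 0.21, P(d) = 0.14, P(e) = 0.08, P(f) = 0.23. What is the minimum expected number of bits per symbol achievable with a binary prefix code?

2.56 bits/symbol

Repeatedly combine the two least-probable nodes; the expected code length is the sum of the merged weights.
merge 2/25 + 7/50 → 11/50
merge 17/100 + 17/100 → 17/50
merge 21/100 + 11/50 → 43/100
merge 23/100 + 17/50 → 57/100
merge 43/100 + 57/100 → 1
L = 11/50 + 17/50 + 43/100 + 57/100 + 1 = 64/25 = 2.56 bits/symbol.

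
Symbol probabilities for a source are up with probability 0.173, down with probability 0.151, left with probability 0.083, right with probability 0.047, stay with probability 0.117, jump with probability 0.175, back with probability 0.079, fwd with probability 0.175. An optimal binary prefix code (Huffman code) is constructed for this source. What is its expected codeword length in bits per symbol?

2.951 bits/symbol

Repeatedly combine the two least-probable nodes; the expected code length is the sum of the merged weights.
merge 47/1000 + 79/1000 → 63/500
merge 83/1000 + 117/1000 → 1/5
merge 63/500 + 151/1000 → 277/1000
merge 173/1000 + 7/40 → 87/250
merge 7/40 + 1/5 → 3/8
merge 277/1000 + 87/250 → 5/8
merge 3/8 + 5/8 → 1
L = 63/500 + 1/5 + 277/1000 + 87/250 + 3/8 + 5/8 + 1 = 2951/1000 = 2.951 bits/symbol.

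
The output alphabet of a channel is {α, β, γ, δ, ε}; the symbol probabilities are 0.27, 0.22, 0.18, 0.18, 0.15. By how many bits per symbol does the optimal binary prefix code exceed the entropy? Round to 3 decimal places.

0.038 bits

Entropy H = −Σ p log₂ p ≈ 2.2918 bits.
Huffman merges: 3/20+9/50→33/100; 9/50+11/50→2/5; 27/100+33/100→3/5; 2/5+3/5→1. L = 233/100 ≈ 2.3300.
L − H = 2.3300 − 2.2918 = 0.038 bits.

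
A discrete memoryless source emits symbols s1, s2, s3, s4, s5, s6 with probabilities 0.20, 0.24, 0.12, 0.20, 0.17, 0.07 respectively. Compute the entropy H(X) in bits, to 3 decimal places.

H = −Σ pᵢ log₂ pᵢ.
−0.20·log₂(0.20) = 0.4644
−0.24·log₂(0.24) = 0.4941
−0.12·log₂(0.12) = 0.3671
−0.20·log₂(0.20) = 0.4644
−0.17·log₂(0.17) = 0.4346
−0.07·log₂(0.07) = 0.2686
Sum ≈ 2.4931 → 2.493 bits.

2.493 bits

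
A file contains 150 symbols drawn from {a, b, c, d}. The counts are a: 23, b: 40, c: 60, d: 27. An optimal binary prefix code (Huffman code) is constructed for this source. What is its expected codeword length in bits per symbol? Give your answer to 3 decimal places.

1.933 bits/symbol

Probabilities are the counts divided by 150.
Repeatedly combine the two least-probable nodes; the expected code length is the sum of the merged weights.
merge 23/150 + 9/50 → 1/3
merge 4/15 + 1/3 → 3/5
merge 2/5 + 3/5 → 1
L = 1/3 + 3/5 + 1 = 29/15 ≈ 1.933 bits/symbol.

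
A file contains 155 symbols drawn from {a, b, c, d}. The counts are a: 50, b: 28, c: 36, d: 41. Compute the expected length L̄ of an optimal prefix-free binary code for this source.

2 bits/symbol

Probabilities are the counts divided by 155.
Repeatedly combine the two least-probable nodes; the expected code length is the sum of the merged weights.
merge 28/155 + 36/155 → 64/155
merge 41/155 + 10/31 → 91/155
merge 64/155 + 91/155 → 1
L = 64/155 + 91/155 + 1 = 2 bits/symbol.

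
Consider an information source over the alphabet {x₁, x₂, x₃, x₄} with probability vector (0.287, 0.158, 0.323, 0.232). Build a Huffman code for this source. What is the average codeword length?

2 bits/symbol

Repeatedly combine the two least-probable nodes; the expected code length is the sum of the merged weights.
merge 79/500 + 29/125 → 39/100
merge 287/1000 + 323/1000 → 61/100
merge 39/100 + 61/100 → 1
L = 39/100 + 61/100 + 1 = 2 bits/symbol.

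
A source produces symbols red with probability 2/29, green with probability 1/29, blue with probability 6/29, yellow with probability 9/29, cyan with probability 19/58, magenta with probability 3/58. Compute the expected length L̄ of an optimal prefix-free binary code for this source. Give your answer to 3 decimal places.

Repeatedly combine the two least-probable nodes; the expected code length is the sum of the merged weights.
merge 1/29 + 3/58 → 5/58
merge 2/29 + 5/58 → 9/58
merge 9/58 + 6/29 → 21/58
merge 9/29 + 19/58 → 37/58
merge 21/58 + 37/58 → 1
L = 5/58 + 9/58 + 21/58 + 37/58 + 1 = 65/29 ≈ 2.241 bits/symbol.

2.241 bits/symbol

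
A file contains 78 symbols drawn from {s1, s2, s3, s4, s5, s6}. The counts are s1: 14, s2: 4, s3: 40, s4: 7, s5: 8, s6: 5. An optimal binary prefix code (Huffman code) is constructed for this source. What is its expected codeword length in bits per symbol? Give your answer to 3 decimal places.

Probabilities are the counts divided by 78.
Repeatedly combine the two least-probable nodes; the expected code length is the sum of the merged weights.
merge 2/39 + 5/78 → 3/26
merge 7/78 + 4/39 → 5/26
merge 3/26 + 7/39 → 23/78
merge 5/26 + 23/78 → 19/39
merge 19/39 + 20/39 → 1
L = 3/26 + 5/26 + 23/78 + 19/39 + 1 = 163/78 ≈ 2.090 bits/symbol.

2.090 bits/symbol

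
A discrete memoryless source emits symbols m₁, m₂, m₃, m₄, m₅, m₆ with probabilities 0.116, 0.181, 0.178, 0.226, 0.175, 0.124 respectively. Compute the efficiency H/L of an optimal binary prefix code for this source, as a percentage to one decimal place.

98.3%

Entropy H = −Σ p log₂ p ≈ 2.5485 bits.
Huffman merges: 29/250+31/250→6/25; 7/40+89/500→353/1000; 181/1000+113/500→407/1000; 6/25+353/1000→593/1000; 407/1000+593/1000→1. L = 2593/1000 ≈ 2.5930.
Efficiency = H/L = 2.5485/2.5930 = 98.3%.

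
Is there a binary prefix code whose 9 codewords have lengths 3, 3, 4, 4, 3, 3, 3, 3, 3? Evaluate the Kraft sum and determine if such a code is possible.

With common denominator 2^4 = 16: Σ 2^(−ℓᵢ) = 2/16 + 2/16 + 1/16 + 1/16 + 2/16 + 2/16 + 2/16 + 2/16 + 2/16 = 16/16 = 1.
Kraft's inequality requires Σ ≤ 1; here Σ = 1 ≤ 1, so such a prefix code exists.

1; yes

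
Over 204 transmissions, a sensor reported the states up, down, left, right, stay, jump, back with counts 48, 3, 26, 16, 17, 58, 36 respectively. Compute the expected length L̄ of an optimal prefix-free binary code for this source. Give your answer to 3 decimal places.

Probabilities are the counts divided by 204.
Repeatedly combine the two least-probable nodes; the expected code length is the sum of the merged weights.
merge 1/68 + 4/51 → 19/204
merge 1/12 + 19/204 → 3/17
merge 13/102 + 3/17 → 31/102
merge 3/17 + 4/17 → 7/17
merge 29/102 + 31/102 → 10/17
merge 7/17 + 10/17 → 1
L = 19/204 + 3/17 + 31/102 + 7/17 + 10/17 + 1 = 175/68 ≈ 2.574 bits/symbol.

2.574 bits/symbol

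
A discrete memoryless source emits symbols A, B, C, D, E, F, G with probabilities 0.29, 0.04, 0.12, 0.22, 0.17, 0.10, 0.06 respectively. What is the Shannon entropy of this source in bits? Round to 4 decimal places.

H = −Σ pᵢ log₂ pᵢ.
−0.29·log₂(0.29) = 0.5179
−0.04·log₂(0.04) = 0.1858
−0.12·log₂(0.12) = 0.3671
−0.22·log₂(0.22) = 0.4806
−0.17·log₂(0.17) = 0.4346
−0.10·log₂(0.10) = 0.3322
−0.06·log₂(0.06) = 0.2435
Sum ≈ 2.5616 → 2.5616 bits.

2.5616 bits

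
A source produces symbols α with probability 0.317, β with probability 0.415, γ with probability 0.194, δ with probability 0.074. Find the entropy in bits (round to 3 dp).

1.789 bits

H = −Σ pᵢ log₂ pᵢ.
−0.317·log₂(0.317) = 0.5254
−0.415·log₂(0.415) = 0.5266
−0.194·log₂(0.194) = 0.4590
−0.074·log₂(0.074) = 0.2780
Sum ≈ 1.7889 → 1.789 bits.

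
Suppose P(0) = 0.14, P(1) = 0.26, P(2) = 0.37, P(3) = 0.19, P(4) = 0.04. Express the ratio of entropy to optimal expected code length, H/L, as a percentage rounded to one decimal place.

Entropy H = −Σ p log₂ p ≈ 2.0741 bits.
Huffman merges: 1/25+7/50→9/50; 9/50+19/100→37/100; 13/50+37/100→63/100; 37/100+63/100→1. L = 109/50 ≈ 2.1800.
Efficiency = H/L = 2.0741/2.1800 = 95.1%.

95.1%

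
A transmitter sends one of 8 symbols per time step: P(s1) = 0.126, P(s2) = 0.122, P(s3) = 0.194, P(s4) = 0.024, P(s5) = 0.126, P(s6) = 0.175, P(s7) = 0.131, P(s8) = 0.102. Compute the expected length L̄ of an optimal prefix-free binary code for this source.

Repeatedly combine the two least-probable nodes; the expected code length is the sum of the merged weights.
merge 3/125 + 51/500 → 63/500
merge 61/500 + 63/500 → 31/125
merge 63/500 + 63/500 → 63/250
merge 131/1000 + 7/40 → 153/500
merge 97/500 + 31/125 → 221/500
merge 63/250 + 153/500 → 279/500
merge 221/500 + 279/500 → 1
L = 63/500 + 31/125 + 63/250 + 153/500 + 221/500 + 279/500 + 1 = 733/250 = 2.932 bits/symbol.

2.932 bits/symbol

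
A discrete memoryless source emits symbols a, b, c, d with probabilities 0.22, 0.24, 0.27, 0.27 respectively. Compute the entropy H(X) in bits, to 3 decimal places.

H = −Σ pᵢ log₂ pᵢ.
−0.22·log₂(0.22) = 0.4806
−0.24·log₂(0.24) = 0.4941
−0.27·log₂(0.27) = 0.5100
−0.27·log₂(0.27) = 0.5100
Sum ≈ 1.9948 → 1.995 bits.

1.995 bits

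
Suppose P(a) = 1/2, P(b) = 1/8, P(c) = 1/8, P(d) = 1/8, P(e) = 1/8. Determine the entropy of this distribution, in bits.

2 bits

Each probability is a power of 1/2, so log₂(1/p) is an integer.
H = Σ p·log₂(1/p) = 1/2·1 + 1/8·3 + 1/8·3 + 1/8·3 + 1/8·3 = 2 bits.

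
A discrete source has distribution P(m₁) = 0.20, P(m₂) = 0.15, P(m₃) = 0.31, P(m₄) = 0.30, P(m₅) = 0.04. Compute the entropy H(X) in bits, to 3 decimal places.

2.106 bits

H = −Σ pᵢ log₂ pᵢ.
−0.20·log₂(0.20) = 0.4644
−0.15·log₂(0.15) = 0.4105
−0.31·log₂(0.31) = 0.5238
−0.30·log₂(0.30) = 0.5211
−0.04·log₂(0.04) = 0.1858
Sum ≈ 2.1056 → 2.106 bits.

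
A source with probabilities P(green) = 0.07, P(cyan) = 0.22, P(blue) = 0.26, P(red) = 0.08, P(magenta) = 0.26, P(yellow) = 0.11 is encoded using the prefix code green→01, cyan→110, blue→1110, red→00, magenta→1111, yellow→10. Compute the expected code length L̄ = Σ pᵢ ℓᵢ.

L̄ = Σ pᵢ·ℓᵢ = 0.07·2 + 0.22·3 + 0.26·4 + 0.08·2 + 0.26·4 + 0.11·2 = 3.26 bits/symbol.

3.26 bits/symbol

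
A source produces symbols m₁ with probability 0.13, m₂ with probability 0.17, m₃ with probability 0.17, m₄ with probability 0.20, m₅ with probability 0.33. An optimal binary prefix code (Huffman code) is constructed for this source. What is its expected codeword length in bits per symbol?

2.3 bits/symbol

Repeatedly combine the two least-probable nodes; the expected code length is the sum of the merged weights.
merge 13/100 + 17/100 → 3/10
merge 17/100 + 1/5 → 37/100
merge 3/10 + 33/100 → 63/100
merge 37/100 + 63/100 → 1
L = 3/10 + 37/100 + 63/100 + 1 = 23/10 = 2.3 bits/symbol.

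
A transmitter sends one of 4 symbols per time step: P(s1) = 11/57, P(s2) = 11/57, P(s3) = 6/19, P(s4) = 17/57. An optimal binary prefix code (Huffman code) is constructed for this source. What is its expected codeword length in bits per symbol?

2 bits/symbol

Repeatedly combine the two least-probable nodes; the expected code length is the sum of the merged weights.
merge 11/57 + 11/57 → 22/57
merge 17/57 + 6/19 → 35/57
merge 22/57 + 35/57 → 1
L = 22/57 + 35/57 + 1 = 2 bits/symbol.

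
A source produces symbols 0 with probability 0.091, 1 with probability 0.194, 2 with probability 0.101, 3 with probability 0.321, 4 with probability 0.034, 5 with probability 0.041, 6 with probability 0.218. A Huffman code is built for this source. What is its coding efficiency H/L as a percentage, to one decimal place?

Entropy H = −Σ p log₂ p ≈ 2.4678 bits.
Huffman merges: 17/500+41/1000→3/40; 3/40+91/1000→83/500; 101/1000+83/500→267/1000; 97/500+109/500→103/250; 267/1000+321/1000→147/250; 103/250+147/250→1. L = 627/250 ≈ 2.5080.
Efficiency = H/L = 2.4678/2.5080 = 98.4%.

98.4%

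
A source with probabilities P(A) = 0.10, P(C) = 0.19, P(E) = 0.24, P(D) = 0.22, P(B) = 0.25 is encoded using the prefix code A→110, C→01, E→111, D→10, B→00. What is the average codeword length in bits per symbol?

2.34 bits/symbol

L̄ = Σ pᵢ·ℓᵢ = 0.10·3 + 0.19·2 + 0.24·3 + 0.22·2 + 0.25·2 = 2.34 bits/symbol.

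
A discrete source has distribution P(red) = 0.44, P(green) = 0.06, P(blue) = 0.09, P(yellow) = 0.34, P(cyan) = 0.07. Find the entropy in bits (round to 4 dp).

H = −Σ pᵢ log₂ pᵢ.
−0.44·log₂(0.44) = 0.5211
−0.06·log₂(0.06) = 0.2435
−0.09·log₂(0.09) = 0.3127
−0.34·log₂(0.34) = 0.5292
−0.07·log₂(0.07) = 0.2686
Sum ≈ 1.8751 → 1.8751 bits.

1.8751 bits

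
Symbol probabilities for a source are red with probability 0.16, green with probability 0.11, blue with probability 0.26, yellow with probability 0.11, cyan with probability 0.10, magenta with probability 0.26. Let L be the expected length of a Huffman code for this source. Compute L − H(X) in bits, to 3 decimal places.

0.014 bits

Entropy H = −Σ p log₂ p ≈ 2.4664 bits.
Huffman merges: 1/10+11/100→21/100; 11/100+4/25→27/100; 21/100+13/50→47/100; 13/50+27/100→53/100; 47/100+53/100→1. L = 62/25 ≈ 2.4800.
L − H = 2.4800 − 2.4664 = 0.014 bits.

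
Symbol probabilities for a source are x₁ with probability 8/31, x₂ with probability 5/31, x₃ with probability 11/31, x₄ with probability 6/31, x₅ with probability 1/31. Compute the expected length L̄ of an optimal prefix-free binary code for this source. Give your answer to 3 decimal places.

2.194 bits/symbol

Repeatedly combine the two least-probable nodes; the expected code length is the sum of the merged weights.
merge 1/31 + 5/31 → 6/31
merge 6/31 + 6/31 → 12/31
merge 8/31 + 11/31 → 19/31
merge 12/31 + 19/31 → 1
L = 6/31 + 12/31 + 19/31 + 1 = 68/31 ≈ 2.194 bits/symbol.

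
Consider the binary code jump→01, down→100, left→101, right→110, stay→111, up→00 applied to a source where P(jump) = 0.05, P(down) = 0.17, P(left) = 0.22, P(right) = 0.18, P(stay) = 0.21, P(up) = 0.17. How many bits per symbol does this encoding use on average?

2.78 bits/symbol

L̄ = Σ pᵢ·ℓᵢ = 0.05·2 + 0.17·3 + 0.22·3 + 0.18·3 + 0.21·3 + 0.17·2 = 2.78 bits/symbol.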